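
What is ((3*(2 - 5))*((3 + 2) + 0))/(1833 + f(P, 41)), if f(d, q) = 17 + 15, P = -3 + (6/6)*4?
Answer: -9/373 ≈ -0.024129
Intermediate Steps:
P = 1 (P = -3 + (6*(⅙))*4 = -3 + 1*4 = -3 + 4 = 1)
f(d, q) = 32
((3*(2 - 5))*((3 + 2) + 0))/(1833 + f(P, 41)) = ((3*(2 - 5))*((3 + 2) + 0))/(1833 + 32) = ((3*(-3))*(5 + 0))/1865 = (-9*5)/1865 = (1/1865)*(-45) = -9/373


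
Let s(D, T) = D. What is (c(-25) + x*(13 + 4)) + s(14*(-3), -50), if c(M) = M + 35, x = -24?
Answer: -440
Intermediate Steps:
c(M) = 35 + M
(c(-25) + x*(13 + 4)) + s(14*(-3), -50) = ((35 - 25) - 24*(13 + 4)) + 14*(-3) = (10 - 24*17) - 42 = (10 - 408) - 42 = -398 - 42 = -440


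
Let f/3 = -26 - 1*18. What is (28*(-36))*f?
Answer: 133056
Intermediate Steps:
f = -132 (f = 3*(-26 - 1*18) = 3*(-26 - 18) = 3*(-44) = -132)
(28*(-36))*f = (28*(-36))*(-132) = -1008*(-132) = 133056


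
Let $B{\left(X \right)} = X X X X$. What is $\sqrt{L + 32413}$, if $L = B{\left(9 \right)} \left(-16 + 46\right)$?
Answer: $\sqrt{229243} \approx 478.79$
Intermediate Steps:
$B{\left(X \right)} = X^{4}$ ($B{\left(X \right)} = X^{2} X^{2} = X^{4}$)
$L = 196830$ ($L = 9^{4} \left(-16 + 46\right) = 6561 \cdot 30 = 196830$)
$\sqrt{L + 32413} = \sqrt{196830 + 32413} = \sqrt{229243}$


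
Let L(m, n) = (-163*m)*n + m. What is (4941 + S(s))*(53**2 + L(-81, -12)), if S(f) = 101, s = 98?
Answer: -785079736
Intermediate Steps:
L(m, n) = m - 163*m*n (L(m, n) = -163*m*n + m = m - 163*m*n)
(4941 + S(s))*(53**2 + L(-81, -12)) = (4941 + 101)*(53**2 - 81*(1 - 163*(-12))) = 5042*(2809 - 81*(1 + 1956)) = 5042*(2809 - 81*1957) = 5042*(2809 - 158517) = 5042*(-155708) = -785079736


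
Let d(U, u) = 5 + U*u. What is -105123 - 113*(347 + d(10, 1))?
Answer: -146029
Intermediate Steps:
-105123 - 113*(347 + d(10, 1)) = -105123 - 113*(347 + (5 + 10*1)) = -105123 - 113*(347 + (5 + 10)) = -105123 - 113*(347 + 15) = -105123 - 113*362 = -105123 - 40906 = -146029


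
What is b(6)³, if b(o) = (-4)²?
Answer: 4096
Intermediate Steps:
b(o) = 16
b(6)³ = 16³ = 4096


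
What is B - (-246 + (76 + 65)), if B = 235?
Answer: 340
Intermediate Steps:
B - (-246 + (76 + 65)) = 235 - (-246 + (76 + 65)) = 235 - (-246 + 141) = 235 - 1*(-105) = 235 + 105 = 340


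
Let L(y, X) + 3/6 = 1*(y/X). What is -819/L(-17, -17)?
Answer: -1638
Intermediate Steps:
L(y, X) = -½ + y/X (L(y, X) = -½ + 1*(y/X) = -½ + y/X)
-819/L(-17, -17) = -819*(-17/(-17 - ½*(-17))) = -819*(-17/(-17 + 17/2)) = -819/((-1/17*(-17/2))) = -819/½ = -819*2 = -1638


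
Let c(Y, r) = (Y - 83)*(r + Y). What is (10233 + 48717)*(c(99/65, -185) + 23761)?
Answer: 385651656918/169 ≈ 2.2820e+9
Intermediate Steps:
c(Y, r) = (-83 + Y)*(Y + r)
(10233 + 48717)*(c(99/65, -185) + 23761) = (10233 + 48717)*(((99/65)² - 8217/65 - 83*(-185) + (99/65)*(-185)) + 23761) = 58950*(((99*(1/65))² - 8217/65 + 15355 + (99*(1/65))*(-185)) + 23761) = 58950*(((99/65)² - 83*99/65 + 15355 + (99/65)*(-185)) + 23761) = 58950*((9801/4225 - 8217/65 + 15355 - 3663/13) + 23761) = 58950*(63160096/4225 + 23761) = 58950*(163550321/4225) = 385651656918/169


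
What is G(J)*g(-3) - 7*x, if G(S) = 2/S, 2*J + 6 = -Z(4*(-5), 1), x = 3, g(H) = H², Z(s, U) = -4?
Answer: -39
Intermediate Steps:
J = -1 (J = -3 + (-1*(-4))/2 = -3 + (½)*4 = -3 + 2 = -1)
G(J)*g(-3) - 7*x = (2/(-1))*(-3)² - 7*3 = (2*(-1))*9 - 21 = -2*9 - 21 = -18 - 21 = -39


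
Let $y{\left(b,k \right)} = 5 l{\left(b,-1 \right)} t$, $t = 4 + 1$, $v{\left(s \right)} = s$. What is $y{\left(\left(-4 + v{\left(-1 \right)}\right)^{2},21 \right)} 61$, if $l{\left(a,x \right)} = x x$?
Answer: $1525$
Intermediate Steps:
$l{\left(a,x \right)} = x^{2}$
$t = 5$
$y{\left(b,k \right)} = 25$ ($y{\left(b,k \right)} = 5 \left(-1\right)^{2} \cdot 5 = 5 \cdot 1 \cdot 5 = 5 \cdot 5 = 25$)
$y{\left(\left(-4 + v{\left(-1 \right)}\right)^{2},21 \right)} 61 = 25 \cdot 61 = 1525$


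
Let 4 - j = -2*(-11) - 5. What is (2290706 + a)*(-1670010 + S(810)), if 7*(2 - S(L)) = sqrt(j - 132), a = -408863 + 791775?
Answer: -4464963448944 - 2673618*I*sqrt(145)/7 ≈ -4.465e+12 - 4.5992e+6*I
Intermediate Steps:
a = 382912
j = -13 (j = 4 - (-2*(-11) - 5) = 4 - (22 - 5) = 4 - 1*17 = 4 - 17 = -13)
S(L) = 2 - I*sqrt(145)/7 (S(L) = 2 - sqrt(-13 - 132)/7 = 2 - I*sqrt(145)/7)
(2290706 + a)*(-1670010 + S(810)) = (2290706 + 382912)*(-1670010 + (2 - I*sqrt(145)/7)) = 2673618*(-1670008 - I*sqrt(145)/7) = -4464963448944 - 2673618*I*sqrt(145)/7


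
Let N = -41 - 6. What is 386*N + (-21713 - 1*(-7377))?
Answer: -32478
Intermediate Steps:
N = -47
386*N + (-21713 - 1*(-7377)) = 386*(-47) + (-21713 - 1*(-7377)) = -18142 + (-21713 + 7377) = -18142 - 14336 = -32478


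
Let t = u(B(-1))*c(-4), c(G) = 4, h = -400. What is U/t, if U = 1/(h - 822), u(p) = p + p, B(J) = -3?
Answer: 1/29328 ≈ 3.4097e-5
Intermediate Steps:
u(p) = 2*p
U = -1/1222 (U = 1/(-400 - 822) = 1/(-1222) = -1/1222 ≈ -0.00081833)
t = -24 (t = (2*(-3))*4 = -6*4 = -24)
U/t = -1/1222/(-24) = -1/1222*(-1/24) = 1/29328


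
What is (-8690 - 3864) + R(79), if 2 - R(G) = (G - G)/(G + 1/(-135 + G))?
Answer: -12552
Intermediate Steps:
R(G) = 2 (R(G) = 2 - (G - G)/(G + 1/(-135 + G)) = 2 - 0/(G + 1/(-135 + G)) = 2 - 1*0 = 2 + 0 = 2)
(-8690 - 3864) + R(79) = (-8690 - 3864) + 2 = -12554 + 2 = -12552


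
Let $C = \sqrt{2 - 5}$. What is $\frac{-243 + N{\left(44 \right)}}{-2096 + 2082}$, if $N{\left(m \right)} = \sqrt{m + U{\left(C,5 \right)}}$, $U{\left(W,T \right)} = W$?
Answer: $\frac{243}{14} - \frac{\sqrt{44 + i \sqrt{3}}}{14} \approx 16.883 - 0.0093238 i$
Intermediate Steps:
$C = i \sqrt{3}$ ($C = \sqrt{-3} = i \sqrt{3} \approx 1.732 i$)
$N{\left(m \right)} = \sqrt{m + i \sqrt{3}}$
$\frac{-243 + N{\left(44 \right)}}{-2096 + 2082} = \frac{-243 + \sqrt{44 + i \sqrt{3}}}{-2096 + 2082} = \frac{-243 + \sqrt{44 + i \sqrt{3}}}{-14} = \left(-243 + \sqrt{44 + i \sqrt{3}}\right) \left(- \frac{1}{14}\right) = \frac{243}{14} - \frac{\sqrt{44 + i \sqrt{3}}}{14}$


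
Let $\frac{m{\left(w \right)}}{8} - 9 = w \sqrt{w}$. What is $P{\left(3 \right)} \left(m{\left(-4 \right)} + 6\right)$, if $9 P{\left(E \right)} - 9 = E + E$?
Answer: $130 - \frac{320 i}{3} \approx 130.0 - 106.67 i$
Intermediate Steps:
$P{\left(E \right)} = 1 + \frac{2 E}{9}$ ($P{\left(E \right)} = 1 + \frac{E + E}{9} = 1 + \frac{2 E}{9}$)
$m{\left(w \right)} = 72 + 8 w^{\frac{3}{2}}$ ($m{\left(w \right)} = 72 + 8 w \sqrt{w} = 72 + 8 w^{\frac{3}{2}}$)
$P{\left(3 \right)} \left(m{\left(-4 \right)} + 6\right) = \left(1 + \frac{2}{9} \cdot 3\right) \left(\left(72 + 8 \left(-4\right)^{\frac{3}{2}}\right) + 6\right) = \left(1 + \frac{2}{3}\right) \left(\left(72 + 8 \left(- 8 i\right)\right) + 6\right) = \frac{5 \left(\left(72 - 64 i\right) + 6\right)}{3} = \frac{5 \left(78 - 64 i\right)}{3} = 130 - \frac{320 i}{3}$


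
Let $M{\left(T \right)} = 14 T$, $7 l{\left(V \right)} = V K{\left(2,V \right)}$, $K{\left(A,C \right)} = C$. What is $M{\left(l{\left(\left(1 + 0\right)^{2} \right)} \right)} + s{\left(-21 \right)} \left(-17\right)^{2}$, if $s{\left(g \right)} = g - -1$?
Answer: $-5778$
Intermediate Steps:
$s{\left(g \right)} = 1 + g$ ($s{\left(g \right)} = g + 1 = 1 + g$)
$l{\left(V \right)} = \frac{V^{2}}{7}$ ($l{\left(V \right)} = \frac{V V}{7} = \frac{V^{2}}{7}$)
$M{\left(l{\left(\left(1 + 0\right)^{2} \right)} \right)} + s{\left(-21 \right)} \left(-17\right)^{2} = 14 \frac{\left(\left(1 + 0\right)^{2}\right)^{2}}{7} + \left(1 - 21\right) \left(-17\right)^{2} = 14 \frac{\left(1^{2}\right)^{2}}{7} - 5780 = 14 \frac{1^{2}}{7} - 5780 = 14 \cdot \frac{1}{7} \cdot 1 - 5780 = 14 \cdot \frac{1}{7} - 5780 = 2 - 5780 = -5778$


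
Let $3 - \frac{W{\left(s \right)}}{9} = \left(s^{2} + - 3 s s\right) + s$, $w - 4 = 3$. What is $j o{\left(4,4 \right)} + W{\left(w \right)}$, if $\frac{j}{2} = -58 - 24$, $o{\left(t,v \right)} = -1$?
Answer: $1010$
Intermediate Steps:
$w = 7$ ($w = 4 + 3 = 7$)
$j = -164$ ($j = 2 \left(-58 - 24\right) = 2 \left(-82\right) = -164$)
$W{\left(s \right)} = 27 - 9 s + 18 s^{2}$ ($W{\left(s \right)} = 27 - 9 \left(\left(s^{2} + - 3 s s\right) + s\right) = 27 - 9 \left(\left(s^{2} - 3 s^{2}\right) + s\right) = 27 - 9 \left(- 2 s^{2} + s\right) = 27 - 9 \left(s - 2 s^{2}\right) = 27 + \left(- 9 s + 18 s^{2}\right) = 27 - 9 s + 18 s^{2}$)
$j o{\left(4,4 \right)} + W{\left(w \right)} = \left(-164\right) \left(-1\right) + \left(27 - 63 + 18 \cdot 7^{2}\right) = 164 + \left(27 - 63 + 18 \cdot 49\right) = 164 + \left(27 - 63 + 882\right) = 164 + 846 = 1010$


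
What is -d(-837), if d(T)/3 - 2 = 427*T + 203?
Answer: 1071582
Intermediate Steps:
d(T) = 615 + 1281*T (d(T) = 6 + 3*(427*T + 203) = 6 + 3*(203 + 427*T) = 6 + (609 + 1281*T) = 615 + 1281*T)
-d(-837) = -(615 + 1281*(-837)) = -(615 - 1072197) = -1*(-1071582) = 1071582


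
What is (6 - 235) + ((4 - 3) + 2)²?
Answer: -220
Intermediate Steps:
(6 - 235) + ((4 - 3) + 2)² = -229 + (1 + 2)² = -229 + 3² = -229 + 9 = -220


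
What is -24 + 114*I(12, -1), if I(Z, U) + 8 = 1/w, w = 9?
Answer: -2770/3 ≈ -923.33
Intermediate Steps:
I(Z, U) = -71/9 (I(Z, U) = -8 + 1/9 = -71/9)
-24 + 114*I(12, -1) = -24 + 114*(-71/9) = -24 - 2698/3 = -2770/3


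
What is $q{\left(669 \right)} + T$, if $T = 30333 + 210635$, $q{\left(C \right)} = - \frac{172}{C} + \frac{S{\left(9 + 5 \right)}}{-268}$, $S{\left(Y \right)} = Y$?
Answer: $\frac{21601789597}{89646} \approx 2.4097 \cdot 10^{5}$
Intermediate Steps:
$q{\left(C \right)} = - \frac{7}{134} - \frac{172}{C}$ ($q{\left(C \right)} = - \frac{172}{C} + \frac{9 + 5}{-268} = - \frac{172}{C} + 14 \left(- \frac{1}{268}\right) = - \frac{172}{C} - \frac{7}{134} = - \frac{7}{134} - \frac{172}{C}$)
$T = 240968$
$q{\left(669 \right)} + T = \left(- \frac{7}{134} - \frac{172}{669}\right) + 240968 = - \frac{27731}{89646} + 240968 = \frac{21601789597}{89646}$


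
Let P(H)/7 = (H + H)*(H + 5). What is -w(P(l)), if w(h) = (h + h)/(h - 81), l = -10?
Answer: -1400/619 ≈ -2.2617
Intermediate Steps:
P(H) = 14*H*(5 + H) (P(H) = 7*((H + H)*(H + 5)) = 7*((2*H)*(5 + H)) = 7*(2*H*(5 + H)) = 14*H*(5 + H))
w(h) = 2*h/(-81 + h) (w(h) = (2*h)/(-81 + h) = 2*h/(-81 + h))
-w(P(l)) = -2*14*(-10)*(5 - 10)/(-81 + 14*(-10)*(5 - 10)) = -2*14*(-10)*(-5)/(-81 + 14*(-10)*(-5)) = -2*700/(-81 + 700) = -2*700/619 = -1*1400/619 = -1400/619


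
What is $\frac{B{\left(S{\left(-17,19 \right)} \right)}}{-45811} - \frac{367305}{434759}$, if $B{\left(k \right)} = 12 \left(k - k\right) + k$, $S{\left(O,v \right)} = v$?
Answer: $- \frac{16834869776}{19916744549} \approx -0.84526$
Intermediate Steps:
$B{\left(k \right)} = k$ ($B{\left(k \right)} = 12 \cdot 0 + k = 0 + k = k$)
$\frac{B{\left(S{\left(-17,19 \right)} \right)}}{-45811} - \frac{367305}{434759} = \frac{19}{-45811} - \frac{367305}{434759} = 19 \left(- \frac{1}{45811}\right) - \frac{367305}{434759} = - \frac{19}{45811} - \frac{367305}{434759} = - \frac{16834869776}{19916744549}$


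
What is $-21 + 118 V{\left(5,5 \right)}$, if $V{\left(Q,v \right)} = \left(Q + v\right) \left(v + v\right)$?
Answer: $11779$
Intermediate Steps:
$V{\left(Q,v \right)} = 2 v \left(Q + v\right)$ ($V{\left(Q,v \right)} = \left(Q + v\right) 2 v = 2 v \left(Q + v\right)$)
$-21 + 118 V{\left(5,5 \right)} = -21 + 118 \cdot 2 \cdot 5 \left(5 + 5\right) = -21 + 118 \cdot 2 \cdot 5 \cdot 10 = -21 + 118 \cdot 100 = -21 + 11800 = 11779$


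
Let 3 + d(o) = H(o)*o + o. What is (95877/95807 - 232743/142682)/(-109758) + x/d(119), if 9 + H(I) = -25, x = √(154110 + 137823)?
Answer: 2872828829/500128219007164 - √32437/1310 ≈ -0.13748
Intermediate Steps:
x = 3*√32437 (x = √291933 = 3*√32437 ≈ 540.31)
H(I) = -34 (H(I) = -9 - 25 = -34)
d(o) = -3 - 33*o (d(o) = -3 + (-34*o + o) = -3 - 33*o)
(95877/95807 - 232743/142682)/(-109758) + x/d(119) = (95877/95807 - 232743/142682)/(-109758) + (3*√32437)/(-3 - 33*119) = (95877*(1/95807) - 232743*1/142682)*(-1/109758) + (3*√32437)/(-3 - 3927) = (95877/95807 - 232743/142682)*(-1/109758) + (3*√32437)/(-3930) = -8618486487/13669934374*(-1/109758) + (3*√32437)*(-1/3930) = 2872828829/500128219007164 - √32437/1310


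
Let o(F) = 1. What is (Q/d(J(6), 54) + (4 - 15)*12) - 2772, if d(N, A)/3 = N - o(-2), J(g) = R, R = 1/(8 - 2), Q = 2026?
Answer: -18572/5 ≈ -3714.4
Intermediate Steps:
R = ⅙ (R = 1/6 = ⅙ ≈ 0.16667)
J(g) = ⅙
d(N, A) = -3 + 3*N (d(N, A) = 3*(N - 1*1) = 3*(N - 1) = 3*(-1 + N) = -3 + 3*N)
(Q/d(J(6), 54) + (4 - 15)*12) - 2772 = (2026/(-3 + 3*(⅙)) + (4 - 15)*12) - 2772 = (2026/(-3 + ½) - 11*12) - 2772 = (2026/(-5/2) - 132) - 2772 = (2026*(-⅖) - 132) - 2772 = (-4052/5 - 132) - 2772 = -4712/5 - 2772 = -18572/5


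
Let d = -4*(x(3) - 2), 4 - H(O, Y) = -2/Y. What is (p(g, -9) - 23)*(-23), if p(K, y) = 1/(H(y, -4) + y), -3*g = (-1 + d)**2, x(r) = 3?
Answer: 5865/11 ≈ 533.18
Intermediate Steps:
H(O, Y) = 4 + 2/Y (H(O, Y) = 4 - (-2)/Y = 4 + 2/Y)
d = -4 (d = -4*(3 - 2) = -4*1 = -4)
g = -25/3 (g = -(-1 - 4)**2/3 = -1/3*(-5)**2 = -1/3*25 = -25/3 ≈ -8.3333)
p(K, y) = 1/(7/2 + y) (p(K, y) = 1/((4 + 2/(-4)) + y) = 1/((4 + 2*(-1/4)) + y) = 1/((4 - 1/2) + y) = 1/(7/2 + y))
(p(g, -9) - 23)*(-23) = (2/(7 + 2*(-9)) - 23)*(-23) = (2/(7 - 18) - 23)*(-23) = (2/(-11) - 23)*(-23) = (2*(-1/11) - 23)*(-23) = (-2/11 - 23)*(-23) = -255/11*(-23) = 5865/11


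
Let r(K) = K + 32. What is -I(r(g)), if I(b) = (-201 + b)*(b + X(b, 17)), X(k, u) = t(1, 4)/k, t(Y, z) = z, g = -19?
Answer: 32524/13 ≈ 2501.8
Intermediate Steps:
X(k, u) = 4/k
r(K) = 32 + K
I(b) = (-201 + b)*(b + 4/b)
-I(r(g)) = -(4 + (32 - 19)**2 - 804/(32 - 19) - 201*(32 - 19)) = -(4 + 13**2 - 804/13 - 201*13) = -(4 + 169 - 804*1/13 - 2613) = -(4 + 169 - 804/13 - 2613) = -1*(-32524/13) = 32524/13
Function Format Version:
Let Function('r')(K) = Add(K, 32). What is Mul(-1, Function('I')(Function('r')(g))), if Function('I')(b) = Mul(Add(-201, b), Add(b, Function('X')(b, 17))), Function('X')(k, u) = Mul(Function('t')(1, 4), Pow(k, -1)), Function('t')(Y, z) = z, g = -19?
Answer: Rational(32524, 13) ≈ 2501.8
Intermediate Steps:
Function('X')(k, u) = Mul(4, Pow(k, -1))
Function('r')(K) = Add(32, K)
Function('I')(b) = Mul(Add(-201, b), Add(b, Mul(4, Pow(b, -1))))
Mul(-1, Function('I')(Function('r')(g))) = Mul(-1, Add(4, Pow(Add(32, -19), 2), Mul(-804, Pow(Add(32, -19), -1)), Mul(-201, Add(32, -19)))) = Mul(-1, Add(4, Pow(13, 2), Mul(-804, Pow(13, -1)), Mul(-201, 13))) = Mul(-1, Add(4, 169, Mul(-804, Rational(1, 13)), -2613)) = Mul(-1, Add(4, 169, Rational(-804, 13), -2613)) = Mul(-1, Rational(-32524, 13)) = Rational(32524, 13)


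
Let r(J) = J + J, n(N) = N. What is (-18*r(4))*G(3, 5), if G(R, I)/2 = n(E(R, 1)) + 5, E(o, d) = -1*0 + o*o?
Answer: -4032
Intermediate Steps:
E(o, d) = o² (E(o, d) = 0 + o² = o²)
G(R, I) = 10 + 2*R² (G(R, I) = 2*(R² + 5) = 2*(5 + R²) = 10 + 2*R²)
r(J) = 2*J
(-18*r(4))*G(3, 5) = (-36*4)*(10 + 2*3²) = (-18*8)*(10 + 2*9) = -144*(10 + 18) = -144*28 = -4032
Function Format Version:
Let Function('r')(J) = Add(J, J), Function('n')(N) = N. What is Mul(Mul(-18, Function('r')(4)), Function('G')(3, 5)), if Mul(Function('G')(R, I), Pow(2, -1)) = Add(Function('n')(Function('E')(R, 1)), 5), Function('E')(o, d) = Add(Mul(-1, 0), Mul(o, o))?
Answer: -4032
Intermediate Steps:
Function('E')(o, d) = Pow(o, 2) (Function('E')(o, d) = Add(0, Pow(o, 2)) = Pow(o, 2))
Function('G')(R, I) = Add(10, Mul(2, Pow(R, 2))) (Function('G')(R, I) = Mul(2, Add(Pow(R, 2), 5)) = Mul(2, Add(5, Pow(R, 2))) = Add(10, Mul(2, Pow(R, 2))))
Function('r')(J) = Mul(2, J)
Mul(Mul(-18, Function('r')(4)), Function('G')(3, 5)) = Mul(Mul(-18, Mul(2, 4)), Add(10, Mul(2, Pow(3, 2)))) = Mul(Mul(-18, 8), Add(10, Mul(2, 9))) = Mul(-144, Add(10, 18)) = Mul(-144, 28) = -4032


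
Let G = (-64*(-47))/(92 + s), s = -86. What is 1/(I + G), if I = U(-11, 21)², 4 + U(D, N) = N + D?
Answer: 3/1612 ≈ 0.0018610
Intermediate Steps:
U(D, N) = -4 + D + N (U(D, N) = -4 + (N + D) = -4 + (D + N) = -4 + D + N)
I = 36 (I = (-4 - 11 + 21)² = 6² = 36)
G = 1504/3 (G = (-64*(-47))/(92 - 86) = 3008/6 = 3008*(⅙) = 1504/3 ≈ 501.33)
1/(I + G) = 1/(36 + 1504/3) = 1/(1612/3) = 3/1612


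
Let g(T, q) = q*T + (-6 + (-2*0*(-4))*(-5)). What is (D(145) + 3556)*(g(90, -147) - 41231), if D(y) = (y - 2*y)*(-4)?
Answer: -225275512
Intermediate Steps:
D(y) = 4*y (D(y) = -y*(-4) = 4*y)
g(T, q) = -6 + T*q (g(T, q) = T*q + (-6 + (0*(-4))*(-5)) = T*q + (-6 + 0*(-5)) = T*q + (-6 + 0) = T*q - 6 = -6 + T*q)
(D(145) + 3556)*(g(90, -147) - 41231) = (4*145 + 3556)*((-6 + 90*(-147)) - 41231) = (580 + 3556)*((-6 - 13230) - 41231) = 4136*(-13236 - 41231) = 4136*(-54467) = -225275512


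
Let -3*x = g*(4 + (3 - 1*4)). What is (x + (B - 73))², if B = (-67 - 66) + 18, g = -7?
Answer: 32761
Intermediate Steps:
B = -115 (B = -133 + 18 = -115)
x = 7 (x = -(-7)*(4 + (3 - 1*4))/3 = -(-7)*(4 + (3 - 4))/3 = -(-7)*(4 - 1)/3 = -(-7)*3/3 = -⅓*(-21) = 7)
(x + (B - 73))² = (7 + (-115 - 73))² = (7 - 188)² = (-181)² = 32761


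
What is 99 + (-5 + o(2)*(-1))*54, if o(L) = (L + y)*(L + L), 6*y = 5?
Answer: -783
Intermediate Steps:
y = ⅚ (y = (⅙)*5 = ⅚ ≈ 0.83333)
o(L) = 2*L*(⅚ + L) (o(L) = (L + ⅚)*(L + L) = (⅚ + L)*(2*L) = 2*L*(⅚ + L))
99 + (-5 + o(2)*(-1))*54 = 99 + (-5 + ((⅓)*2*(5 + 6*2))*(-1))*54 = 99 + (-5 + ((⅓)*2*(5 + 12))*(-1))*54 = 99 + (-5 + ((⅓)*2*17)*(-1))*54 = 99 + (-5 + (34/3)*(-1))*54 = 99 + (-5 - 34/3)*54 = 99 - 49/3*54 = 99 - 882 = -783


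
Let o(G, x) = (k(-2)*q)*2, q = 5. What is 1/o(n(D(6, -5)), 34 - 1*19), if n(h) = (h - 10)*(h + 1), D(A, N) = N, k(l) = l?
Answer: -1/20 ≈ -0.050000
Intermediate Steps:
n(h) = (1 + h)*(-10 + h) (n(h) = (-10 + h)*(1 + h) = (1 + h)*(-10 + h))
o(G, x) = -20 (o(G, x) = -2*5*2 = -10*2 = -20)
1/o(n(D(6, -5)), 34 - 1*19) = 1/(-20) = -1/20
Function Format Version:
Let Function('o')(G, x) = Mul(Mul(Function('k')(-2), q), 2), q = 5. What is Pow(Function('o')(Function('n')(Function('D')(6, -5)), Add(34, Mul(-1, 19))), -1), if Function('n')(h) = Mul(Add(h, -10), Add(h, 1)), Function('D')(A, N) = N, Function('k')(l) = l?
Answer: Rational(-1, 20) ≈ -0.050000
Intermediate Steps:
Function('n')(h) = Mul(Add(1, h), Add(-10, h)) (Function('n')(h) = Mul(Add(-10, h), Add(1, h)) = Mul(Add(1, h), Add(-10, h)))
Function('o')(G, x) = -20 (Function('o')(G, x) = Mul(Mul(-2, 5), 2) = Mul(-10, 2) = -20)
Pow(Function('o')(Function('n')(Function('D')(6, -5)), Add(34, Mul(-1, 19))), -1) = Pow(-20, -1) = Rational(-1, 20)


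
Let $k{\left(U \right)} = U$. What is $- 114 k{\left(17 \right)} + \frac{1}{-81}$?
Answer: $- \frac{156979}{81} \approx -1938.0$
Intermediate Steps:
$- 114 k{\left(17 \right)} + \frac{1}{-81} = \left(-114\right) 17 + \frac{1}{-81} = -1938 - \frac{1}{81} = - \frac{156979}{81}$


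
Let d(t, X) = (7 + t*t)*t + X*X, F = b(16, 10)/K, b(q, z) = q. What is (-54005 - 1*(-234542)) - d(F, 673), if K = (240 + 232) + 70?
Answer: -5421288889520/19902511 ≈ -2.7239e+5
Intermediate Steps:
K = 542 (K = 472 + 70 = 542)
F = 8/271 (F = 16/542 = 16*(1/542) = 8/271 ≈ 0.029520)
d(t, X) = X² + t*(7 + t²) (d(t, X) = (7 + t²)*t + X² = t*(7 + t²) + X² = X² + t*(7 + t²))
(-54005 - 1*(-234542)) - d(F, 673) = (-54005 - 1*(-234542)) - (673² + (8/271)³ + 7*(8/271)) = (-54005 + 234542) - (452929 + 512/19902511 + 56/271) = 180537 - 1*9014428517927/19902511 = 180537 - 9014428517927/19902511 = -5421288889520/19902511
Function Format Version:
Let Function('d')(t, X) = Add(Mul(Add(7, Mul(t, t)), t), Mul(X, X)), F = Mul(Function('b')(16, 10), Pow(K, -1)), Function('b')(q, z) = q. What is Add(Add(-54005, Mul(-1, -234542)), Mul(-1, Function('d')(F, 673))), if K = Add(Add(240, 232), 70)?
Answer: Rational(-5421288889520, 19902511) ≈ -2.7239e+5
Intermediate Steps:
K = 542 (K = Add(472, 70) = 542)
F = Rational(8, 271) (F = Mul(16, Pow(542, -1)) = Mul(16, Rational(1, 542)) = Rational(8, 271) ≈ 0.029520)
Function('d')(t, X) = Add(Pow(X, 2), Mul(t, Add(7, Pow(t, 2)))) (Function('d')(t, X) = Add(Mul(Add(7, Pow(t, 2)), t), Pow(X, 2)) = Add(Mul(t, Add(7, Pow(t, 2))), Pow(X, 2)) = Add(Pow(X, 2), Mul(t, Add(7, Pow(t, 2)))))
Add(Add(-54005, Mul(-1, -234542)), Mul(-1, Function('d')(F, 673))) = Add(Add(-54005, Mul(-1, -234542)), Mul(-1, Add(Pow(673, 2), Pow(Rational(8, 271), 3), Mul(7, Rational(8, 271))))) = Add(Add(-54005, 234542), Mul(-1, Add(452929, Rational(512, 19902511), Rational(56, 271)))) = Add(180537, Mul(-1, Rational(9014428517927, 19902511))) = Add(180537, Rational(-9014428517927, 19902511)) = Rational(-5421288889520, 19902511)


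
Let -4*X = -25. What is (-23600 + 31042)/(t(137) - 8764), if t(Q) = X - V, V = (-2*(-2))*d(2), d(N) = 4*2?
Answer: -29768/35159 ≈ -0.84667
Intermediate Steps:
X = 25/4 (X = -1/4*(-25) = 25/4 ≈ 6.2500)
d(N) = 8
V = 32 (V = -2*(-2)*8 = 4*8 = 32)
t(Q) = -103/4 (t(Q) = 25/4 - 1*32 = 25/4 - 32 = -103/4)
(-23600 + 31042)/(t(137) - 8764) = (-23600 + 31042)/(-103/4 - 8764) = 7442/(-35159/4) = 7442*(-4/35159) = -29768/35159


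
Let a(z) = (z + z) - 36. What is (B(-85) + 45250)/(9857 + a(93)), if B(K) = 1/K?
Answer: 3846249/850595 ≈ 4.5218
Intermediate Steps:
a(z) = -36 + 2*z (a(z) = 2*z - 36 = -36 + 2*z)
(B(-85) + 45250)/(9857 + a(93)) = (1/(-85) + 45250)/(9857 + (-36 + 2*93)) = (-1/85 + 45250)/(9857 + (-36 + 186)) = 3846249/(85*(9857 + 150)) = (3846249/85)/10007 = (3846249/85)*(1/10007) = 3846249/850595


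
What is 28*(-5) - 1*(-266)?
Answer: 126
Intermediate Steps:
28*(-5) - 1*(-266) = -140 + 266 = 126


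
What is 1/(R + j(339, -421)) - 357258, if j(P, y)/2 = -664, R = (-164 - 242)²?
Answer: -58414541063/163508 ≈ -3.5726e+5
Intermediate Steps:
R = 164836 (R = (-406)² = 164836)
j(P, y) = -1328 (j(P, y) = 2*(-664) = -1328)
1/(R + j(339, -421)) - 357258 = 1/(164836 - 1328) - 357258 = 1/163508 - 357258 = -58414541063/163508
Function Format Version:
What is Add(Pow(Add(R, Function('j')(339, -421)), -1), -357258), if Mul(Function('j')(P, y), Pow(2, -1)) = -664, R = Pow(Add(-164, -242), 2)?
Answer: Rational(-58414541063, 163508) ≈ -3.5726e+5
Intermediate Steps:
R = 164836 (R = Pow(-406, 2) = 164836)
Function('j')(P, y) = -1328 (Function('j')(P, y) = Mul(2, -664) = -1328)
Add(Pow(Add(R, Function('j')(339, -421)), -1), -357258) = Add(Pow(Add(164836, -1328), -1), -357258) = Add(Pow(163508, -1), -357258) = Add(Rational(1, 163508), -357258) = Rational(-58414541063, 163508)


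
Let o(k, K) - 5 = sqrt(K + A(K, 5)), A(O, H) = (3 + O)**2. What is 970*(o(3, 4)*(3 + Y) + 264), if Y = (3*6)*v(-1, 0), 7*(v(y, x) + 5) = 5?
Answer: -724590/7 - 503430*sqrt(53)/7 ≈ -6.2709e+5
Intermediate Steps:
v(y, x) = -30/7 (v(y, x) = -5 + (1/7)*5 = -5 + 5/7 = -30/7)
o(k, K) = 5 + sqrt(K + (3 + K)**2)
Y = -540/7 (Y = (3*6)*(-30/7) = 18*(-30/7) = -540/7 ≈ -77.143)
970*(o(3, 4)*(3 + Y) + 264) = 970*((5 + sqrt(4 + (3 + 4)**2))*(3 - 540/7) + 264) = 970*((5 + sqrt(4 + 7**2))*(-519/7) + 264) = 970*((5 + sqrt(4 + 49))*(-519/7) + 264) = 970*((5 + sqrt(53))*(-519/7) + 264) = 970*((-2595/7 - 519*sqrt(53)/7) + 264) = 970*(-747/7 - 519*sqrt(53)/7) = -724590/7 - 503430*sqrt(53)/7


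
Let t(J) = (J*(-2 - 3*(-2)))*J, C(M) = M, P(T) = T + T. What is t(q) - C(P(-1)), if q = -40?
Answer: 6402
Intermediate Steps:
P(T) = 2*T
t(J) = 4*J**2 (t(J) = (J*(-2 + 6))*J = (J*4)*J = (4*J)*J = 4*J**2)
t(q) - C(P(-1)) = 4*(-40)**2 - 2*(-1) = 4*1600 - 1*(-2) = 6400 + 2 = 6402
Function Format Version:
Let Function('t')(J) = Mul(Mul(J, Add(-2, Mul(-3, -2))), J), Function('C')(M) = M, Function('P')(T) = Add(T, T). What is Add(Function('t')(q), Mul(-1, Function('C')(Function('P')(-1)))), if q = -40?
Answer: 6402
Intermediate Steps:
Function('P')(T) = Mul(2, T)
Function('t')(J) = Mul(4, Pow(J, 2)) (Function('t')(J) = Mul(Mul(J, Add(-2, 6)), J) = Mul(Mul(J, 4), J) = Mul(Mul(4, J), J) = Mul(4, Pow(J, 2)))
Add(Function('t')(q), Mul(-1, Function('C')(Function('P')(-1)))) = Add(Mul(4, Pow(-40, 2)), Mul(-1, Mul(2, -1))) = Add(Mul(4, 1600), Mul(-1, -2)) = Add(6400, 2) = 6402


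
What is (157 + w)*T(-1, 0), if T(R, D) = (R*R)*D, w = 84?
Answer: 0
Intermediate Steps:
T(R, D) = D*R² (T(R, D) = R²*D = D*R²)
(157 + w)*T(-1, 0) = (157 + 84)*(0*(-1)²) = 241*(0*1) = 241*0 = 0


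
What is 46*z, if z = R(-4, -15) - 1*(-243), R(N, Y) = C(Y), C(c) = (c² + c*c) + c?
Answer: 31188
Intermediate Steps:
C(c) = c + 2*c² (C(c) = (c² + c²) + c = 2*c² + c = c + 2*c²)
R(N, Y) = Y*(1 + 2*Y)
z = 678 (z = -15*(1 + 2*(-15)) - 1*(-243) = -15*(1 - 30) + 243 = -15*(-29) + 243 = 435 + 243 = 678)
46*z = 46*678 = 31188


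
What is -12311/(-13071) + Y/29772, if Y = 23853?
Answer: 75367295/43238868 ≈ 1.7430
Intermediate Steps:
-12311/(-13071) + Y/29772 = -12311/(-13071) + 23853/29772 = -12311*(-1/13071) + 23853*(1/29772) = 12311/13071 + 7951/9924 = 75367295/43238868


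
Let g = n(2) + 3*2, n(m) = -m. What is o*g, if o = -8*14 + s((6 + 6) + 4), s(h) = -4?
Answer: -464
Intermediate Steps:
g = 4 (g = -1*2 + 3*2 = -2 + 6 = 4)
o = -116 (o = -8*14 - 4 = -112 - 4 = -116)
o*g = -116*4 = -464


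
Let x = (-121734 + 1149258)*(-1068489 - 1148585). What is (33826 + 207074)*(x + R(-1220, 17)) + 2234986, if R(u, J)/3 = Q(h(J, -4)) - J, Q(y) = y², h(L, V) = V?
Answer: -548793505815026114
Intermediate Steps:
R(u, J) = 48 - 3*J (R(u, J) = 3*((-4)² - J) = 3*(16 - J) = 48 - 3*J)
x = -2278096744776 (x = 1027524*(-2217074) = -2278096744776)
(33826 + 207074)*(x + R(-1220, 17)) + 2234986 = (33826 + 207074)*(-2278096744776 + (48 - 3*17)) + 2234986 = 240900*(-2278096744776 + (48 - 51)) + 2234986 = 240900*(-2278096744776 - 3) + 2234986 = 240900*(-2278096744779) + 2234986 = -548793505817261100 + 2234986 = -548793505815026114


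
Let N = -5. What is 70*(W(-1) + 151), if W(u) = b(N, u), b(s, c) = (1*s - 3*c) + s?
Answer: 10080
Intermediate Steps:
b(s, c) = -3*c + 2*s (b(s, c) = (s - 3*c) + s = -3*c + 2*s)
W(u) = -10 - 3*u (W(u) = -3*u + 2*(-5) = -3*u - 10 = -10 - 3*u)
70*(W(-1) + 151) = 70*((-10 - 3*(-1)) + 151) = 70*((-10 + 3) + 151) = 70*(-7 + 151) = 70*144 = 10080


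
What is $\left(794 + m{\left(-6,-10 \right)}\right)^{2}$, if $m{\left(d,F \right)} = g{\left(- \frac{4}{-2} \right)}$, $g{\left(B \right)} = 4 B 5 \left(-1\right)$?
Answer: $568516$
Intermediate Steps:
$g{\left(B \right)} = - 20 B$ ($g{\left(B \right)} = 4 \cdot 5 B \left(-1\right) = 20 B \left(-1\right) = - 20 B$)
$m{\left(d,F \right)} = -40$ ($m{\left(d,F \right)} = - 20 \left(- \frac{4}{-2}\right) = - 20 \left(\left(-4\right) \left(- \frac{1}{2}\right)\right) = \left(-20\right) 2 = -40$)
$\left(794 + m{\left(-6,-10 \right)}\right)^{2} = \left(794 - 40\right)^{2} = 754^{2} = 568516$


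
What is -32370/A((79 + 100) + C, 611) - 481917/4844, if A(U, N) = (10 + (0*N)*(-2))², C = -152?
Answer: -10249599/24220 ≈ -423.19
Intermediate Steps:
A(U, N) = 100 (A(U, N) = (10 + 0*(-2))² = (10 + 0)² = 10² = 100)
-32370/A((79 + 100) + C, 611) - 481917/4844 = -32370/100 - 481917/4844 = -32370*1/100 - 481917*1/4844 = -3237/10 - 481917/4844 = -10249599/24220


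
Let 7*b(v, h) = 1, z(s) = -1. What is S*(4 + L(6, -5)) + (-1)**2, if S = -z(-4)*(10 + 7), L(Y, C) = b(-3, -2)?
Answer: 500/7 ≈ 71.429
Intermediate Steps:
b(v, h) = 1/7 (b(v, h) = (1/7)*1 = 1/7)
L(Y, C) = 1/7
S = 17 (S = -(-1)*(10 + 7) = -(-1)*17 = -1*(-17) = 17)
S*(4 + L(6, -5)) + (-1)**2 = 17*(4 + 1/7) + (-1)**2 = 17*(29/7) + 1 = 493/7 + 1 = 500/7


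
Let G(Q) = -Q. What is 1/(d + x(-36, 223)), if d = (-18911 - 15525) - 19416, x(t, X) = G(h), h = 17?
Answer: -1/53869 ≈ -1.8564e-5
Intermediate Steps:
x(t, X) = -17 (x(t, X) = -1*17 = -17)
d = -53852 (d = -34436 - 19416 = -53852)
1/(d + x(-36, 223)) = 1/(-53852 - 17) = 1/(-53869) = -1/53869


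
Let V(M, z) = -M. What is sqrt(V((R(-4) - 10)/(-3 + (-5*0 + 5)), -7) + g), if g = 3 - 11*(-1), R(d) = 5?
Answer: sqrt(66)/2 ≈ 4.0620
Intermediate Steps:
g = 14 (g = 3 + 11 = 14)
sqrt(V((R(-4) - 10)/(-3 + (-5*0 + 5)), -7) + g) = sqrt(-(5 - 10)/(-3 + (-5*0 + 5)) + 14) = sqrt(-(-5)/(-3 + (0 + 5)) + 14) = sqrt(-(-5)/(-3 + 5) + 14) = sqrt(-(-5)/2 + 14) = sqrt(-1*(-5/2) + 14) = sqrt(5/2 + 14) = sqrt(33/2) = sqrt(66)/2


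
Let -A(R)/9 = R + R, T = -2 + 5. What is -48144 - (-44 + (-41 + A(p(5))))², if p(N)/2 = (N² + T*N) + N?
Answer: -2955169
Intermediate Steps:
T = 3
p(N) = 2*N² + 8*N (p(N) = 2*((N² + 3*N) + N) = 2*(N² + 4*N) = 2*N² + 8*N)
A(R) = -18*R (A(R) = -9*(R + R) = -18*R)
-48144 - (-44 + (-41 + A(p(5))))² = -48144 - (-44 + (-41 - 36*5*(4 + 5)))² = -48144 - (-44 + (-41 - 36*5*9))² = -48144 - (-44 + (-41 - 18*90))² = -48144 - (-44 + (-41 - 1620))² = -48144 - (-44 - 1661)² = -48144 - 1*(-1705)² = -48144 - 1*2907025 = -48144 - 2907025 = -2955169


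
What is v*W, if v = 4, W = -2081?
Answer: -8324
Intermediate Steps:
v*W = 4*(-2081) = -8324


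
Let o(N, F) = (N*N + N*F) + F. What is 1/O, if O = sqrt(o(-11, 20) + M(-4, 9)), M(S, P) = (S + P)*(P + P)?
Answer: sqrt(11)/11 ≈ 0.30151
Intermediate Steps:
o(N, F) = F + N**2 + F*N (o(N, F) = (N**2 + F*N) + F = F + N**2 + F*N)
M(S, P) = 2*P*(P + S) (M(S, P) = (P + S)*(2*P) = 2*P*(P + S))
O = sqrt(11) (O = sqrt((20 + (-11)**2 + 20*(-11)) + 2*9*(9 - 4)) = sqrt((20 + 121 - 220) + 2*9*5) = sqrt(-79 + 90) = sqrt(11) ≈ 3.3166)
1/O = 1/(sqrt(11)) = sqrt(11)/11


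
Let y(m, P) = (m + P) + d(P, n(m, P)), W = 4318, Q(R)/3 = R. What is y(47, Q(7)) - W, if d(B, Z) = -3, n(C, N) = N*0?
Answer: -4253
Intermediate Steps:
n(C, N) = 0
Q(R) = 3*R
y(m, P) = -3 + P + m (y(m, P) = (m + P) - 3 = (P + m) - 3 = -3 + P + m)
y(47, Q(7)) - W = (-3 + 3*7 + 47) - 1*4318 = (-3 + 21 + 47) - 4318 = 65 - 4318 = -4253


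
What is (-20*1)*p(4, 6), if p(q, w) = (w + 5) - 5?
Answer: -120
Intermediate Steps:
p(q, w) = w (p(q, w) = (5 + w) - 5 = w)
(-20*1)*p(4, 6) = -20*1*6 = -20*6 = -120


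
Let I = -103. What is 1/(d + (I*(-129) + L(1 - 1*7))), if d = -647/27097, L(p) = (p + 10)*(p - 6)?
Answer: 27097/358736536 ≈ 7.5535e-5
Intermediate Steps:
L(p) = (-6 + p)*(10 + p) (L(p) = (10 + p)*(-6 + p) = (-6 + p)*(10 + p))
d = -647/27097 (d = -647*1/27097 = -647/27097 ≈ -0.023877)
1/(d + (I*(-129) + L(1 - 1*7))) = 1/(-647/27097 + (-103*(-129) + (-60 + (1 - 1*7)² + 4*(1 - 1*7)))) = 1/(-647/27097 + (13287 + (-60 + (1 - 7)² + 4*(1 - 7)))) = 1/(-647/27097 + (13287 + (-60 + (-6)² + 4*(-6)))) = 1/(-647/27097 + (13287 + (-60 + 36 - 24))) = 1/(-647/27097 + (13287 - 48)) = 1/(-647/27097 + 13239) = 1/(358736536/27097) = 27097/358736536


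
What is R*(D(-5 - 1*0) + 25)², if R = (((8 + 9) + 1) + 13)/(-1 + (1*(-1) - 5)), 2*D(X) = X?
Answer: -62775/28 ≈ -2242.0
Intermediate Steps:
D(X) = X/2
R = -31/7 (R = ((17 + 1) + 13)/(-1 + (-1 - 5)) = (18 + 13)/(-1 - 6) = 31/(-7) = 31*(-⅐) = -31/7 ≈ -4.4286)
R*(D(-5 - 1*0) + 25)² = -31*((-5 - 1*0)/2 + 25)²/7 = -31*((-5 + 0)/2 + 25)²/7 = -31*((½)*(-5) + 25)²/7 = -31*(-5/2 + 25)²/7 = -31*(45/2)²/7 = -31/7*2025/4 = -62775/28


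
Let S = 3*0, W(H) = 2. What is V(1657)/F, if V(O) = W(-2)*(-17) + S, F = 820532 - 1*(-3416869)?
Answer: -34/4237401 ≈ -8.0238e-6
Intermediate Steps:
F = 4237401 (F = 820532 + 3416869 = 4237401)
S = 0
V(O) = -34 (V(O) = 2*(-17) + 0 = -34 + 0 = -34)
V(1657)/F = -34/4237401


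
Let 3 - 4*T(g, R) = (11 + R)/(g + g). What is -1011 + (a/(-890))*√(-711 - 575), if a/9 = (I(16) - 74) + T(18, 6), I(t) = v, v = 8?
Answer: -1011 + 9413*I*√1286/14240 ≈ -1011.0 + 23.705*I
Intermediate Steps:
I(t) = 8
T(g, R) = ¾ - (11 + R)/(8*g) (T(g, R) = ¾ - (11 + R)/(4*(g + g)) = ¾ - (11 + R)/(4*(2*g)) = ¾ - (11 + R)*1/(2*g)/4 = ¾ - (11 + R)/(8*g))
a = -9413/16 (a = 9*((8 - 74) + (⅛)*(-11 - 1*6 + 6*18)/18) = 9*(-66 + (⅛)*(1/18)*(-11 - 6 + 108)) = 9*(-66 + (⅛)*(1/18)*91) = 9*(-66 + 91/144) = 9*(-9413/144) = -9413/16 ≈ -588.31)
-1011 + (a/(-890))*√(-711 - 575) = -1011 + (-9413/16/(-890))*√(-711 - 575) = -1011 + (-9413/16*(-1/890))*√(-1286) = -1011 + 9413*(I*√1286)/14240 = -1011 + 9413*I*√1286/14240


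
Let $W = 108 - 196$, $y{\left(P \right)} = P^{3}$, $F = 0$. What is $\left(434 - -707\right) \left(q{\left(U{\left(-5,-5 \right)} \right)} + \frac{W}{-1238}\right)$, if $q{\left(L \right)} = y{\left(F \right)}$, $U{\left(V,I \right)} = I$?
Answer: $\frac{50204}{619} \approx 81.105$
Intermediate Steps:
$W = -88$ ($W = 108 - 196 = -88$)
$q{\left(L \right)} = 0$ ($q{\left(L \right)} = 0^{3} = 0$)
$\left(434 - -707\right) \left(q{\left(U{\left(-5,-5 \right)} \right)} + \frac{W}{-1238}\right) = \left(434 - -707\right) \left(0 - \frac{88}{-1238}\right) = \left(434 + 707\right) \left(0 - - \frac{44}{619}\right) = 1141 \left(0 + \frac{44}{619}\right) = 1141 \cdot \frac{44}{619} = \frac{50204}{619}$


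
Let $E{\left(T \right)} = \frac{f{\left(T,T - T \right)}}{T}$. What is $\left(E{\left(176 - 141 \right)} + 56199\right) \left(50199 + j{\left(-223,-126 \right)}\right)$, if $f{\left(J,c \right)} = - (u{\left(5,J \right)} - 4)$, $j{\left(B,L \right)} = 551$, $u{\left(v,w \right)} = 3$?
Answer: $2852100700$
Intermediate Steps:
$f{\left(J,c \right)} = 1$ ($f{\left(J,c \right)} = - (3 - 4) = \left(-1\right) \left(-1\right) = 1$)
$E{\left(T \right)} = \frac{1}{T}$ ($E{\left(T \right)} = 1 \frac{1}{T} = \frac{1}{T}$)
$\left(E{\left(176 - 141 \right)} + 56199\right) \left(50199 + j{\left(-223,-126 \right)}\right) = \left(\frac{1}{176 - 141} + 56199\right) \left(50199 + 551\right) = \left(\frac{1}{176 - 141} + 56199\right) 50750 = \left(\frac{1}{35} + 56199\right) 50750 = \frac{1966966}{35} \cdot 50750 = 2852100700$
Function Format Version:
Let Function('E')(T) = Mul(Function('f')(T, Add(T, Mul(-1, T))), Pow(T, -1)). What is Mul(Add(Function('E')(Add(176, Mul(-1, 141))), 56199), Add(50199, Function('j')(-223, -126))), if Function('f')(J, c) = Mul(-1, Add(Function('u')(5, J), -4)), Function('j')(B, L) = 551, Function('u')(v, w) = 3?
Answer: 2852100700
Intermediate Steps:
Function('f')(J, c) = 1 (Function('f')(J, c) = Mul(-1, Add(3, -4)) = Mul(-1, -1) = 1)
Function('E')(T) = Pow(T, -1) (Function('E')(T) = Mul(1, Pow(T, -1)) = Pow(T, -1))
Mul(Add(Function('E')(Add(176, Mul(-1, 141))), 56199), Add(50199, Function('j')(-223, -126))) = Mul(Add(Pow(Add(176, Mul(-1, 141)), -1), 56199), Add(50199, 551)) = Mul(Add(Pow(Add(176, -141), -1), 56199), 50750) = Mul(Add(Pow(35, -1), 56199), 50750) = Mul(Add(Rational(1, 35), 56199), 50750) = Mul(Rational(1966966, 35), 50750) = 2852100700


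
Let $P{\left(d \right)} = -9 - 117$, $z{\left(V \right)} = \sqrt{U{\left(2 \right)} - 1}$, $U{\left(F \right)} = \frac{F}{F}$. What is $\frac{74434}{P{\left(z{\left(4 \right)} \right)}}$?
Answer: $- \frac{37217}{63} \approx -590.75$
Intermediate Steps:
$U{\left(F \right)} = 1$
$z{\left(V \right)} = 0$ ($z{\left(V \right)} = \sqrt{1 - 1} = \sqrt{0} = 0$)
$P{\left(d \right)} = -126$ ($P{\left(d \right)} = -9 - 117 = -126$)
$\frac{74434}{P{\left(z{\left(4 \right)} \right)}} = \frac{74434}{-126} = 74434 \left(- \frac{1}{126}\right) = - \frac{37217}{63}$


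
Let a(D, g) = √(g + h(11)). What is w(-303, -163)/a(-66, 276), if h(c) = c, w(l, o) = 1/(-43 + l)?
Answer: -√287/99302 ≈ -0.00017060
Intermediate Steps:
a(D, g) = √(11 + g) (a(D, g) = √(g + 11) = √(11 + g))
w(-303, -163)/a(-66, 276) = 1/((-43 - 303)*(√(11 + 276))) = 1/((-346)*(√287)) = -√287/99302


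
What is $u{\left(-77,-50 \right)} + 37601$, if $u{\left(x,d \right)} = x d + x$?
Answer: $41374$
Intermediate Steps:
$u{\left(x,d \right)} = x + d x$ ($u{\left(x,d \right)} = d x + x = x + d x$)
$u{\left(-77,-50 \right)} + 37601 = - 77 \left(1 - 50\right) + 37601 = \left(-77\right) \left(-49\right) + 37601 = 3773 + 37601 = 41374$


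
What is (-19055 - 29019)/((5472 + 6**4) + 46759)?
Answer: -48074/53527 ≈ -0.89813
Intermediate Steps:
(-19055 - 29019)/((5472 + 6**4) + 46759) = -48074/((5472 + 1296) + 46759) = -48074/(6768 + 46759) = -48074/53527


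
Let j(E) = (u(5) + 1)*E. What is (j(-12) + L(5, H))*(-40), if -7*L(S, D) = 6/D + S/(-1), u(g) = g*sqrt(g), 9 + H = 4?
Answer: 3112/7 + 2400*sqrt(5) ≈ 5811.1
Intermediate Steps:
H = -5 (H = -9 + 4 = -5)
u(g) = g**(3/2)
L(S, D) = -6/(7*D) + S/7 (L(S, D) = -(6/D + S/(-1))/7 = -(6/D + S*(-1))/7 = -(6/D - S)/7 = -(-S + 6/D)/7 = -6/(7*D) + S/7)
j(E) = E*(1 + 5*sqrt(5)) (j(E) = (5**(3/2) + 1)*E = (5*sqrt(5) + 1)*E = (1 + 5*sqrt(5))*E = E*(1 + 5*sqrt(5)))
(j(-12) + L(5, H))*(-40) = (-12*(1 + 5*sqrt(5)) + (1/7)*(-6 - 5*5)/(-5))*(-40) = ((-12 - 60*sqrt(5)) + (1/7)*(-1/5)*(-6 - 25))*(-40) = ((-12 - 60*sqrt(5)) + (1/7)*(-1/5)*(-31))*(-40) = ((-12 - 60*sqrt(5)) + 31/35)*(-40) = (-389/35 - 60*sqrt(5))*(-40) = 3112/7 + 2400*sqrt(5)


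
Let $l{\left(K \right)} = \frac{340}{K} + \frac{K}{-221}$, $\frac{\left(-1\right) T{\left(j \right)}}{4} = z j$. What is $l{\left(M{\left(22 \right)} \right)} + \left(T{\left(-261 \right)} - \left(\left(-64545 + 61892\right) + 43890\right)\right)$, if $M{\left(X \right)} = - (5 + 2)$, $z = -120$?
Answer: $- \frac{257676890}{1547} \approx -1.6657 \cdot 10^{5}$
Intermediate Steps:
$T{\left(j \right)} = 480 j$ ($T{\left(j \right)} = - 4 \left(- 120 j\right) = 480 j$)
$M{\left(X \right)} = -7$ ($M{\left(X \right)} = \left(-1\right) 7 = -7$)
$l{\left(K \right)} = \frac{340}{K} - \frac{K}{221}$ ($l{\left(K \right)} = \frac{340}{K} + K \left(- \frac{1}{221}\right) = \frac{340}{K} - \frac{K}{221}$)
$l{\left(M{\left(22 \right)} \right)} + \left(T{\left(-261 \right)} - \left(\left(-64545 + 61892\right) + 43890\right)\right) = \left(\frac{340}{-7} - - \frac{7}{221}\right) + \left(480 \left(-261\right) - \left(\left(-64545 + 61892\right) + 43890\right)\right) = \left(340 \left(- \frac{1}{7}\right) + \frac{7}{221}\right) - 166517 = \left(- \frac{340}{7} + \frac{7}{221}\right) - 166517 = - \frac{75091}{1547} - 166517 = - \frac{257676890}{1547}$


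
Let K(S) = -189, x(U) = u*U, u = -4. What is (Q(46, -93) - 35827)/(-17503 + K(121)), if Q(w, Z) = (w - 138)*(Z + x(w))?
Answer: 10343/17692 ≈ 0.58461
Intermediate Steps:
x(U) = -4*U
Q(w, Z) = (-138 + w)*(Z - 4*w) (Q(w, Z) = (w - 138)*(Z - 4*w) = (-138 + w)*(Z - 4*w))
(Q(46, -93) - 35827)/(-17503 + K(121)) = ((-138*(-93) - 4*46² + 552*46 - 93*46) - 35827)/(-17503 - 189) = ((12834 - 4*2116 + 25392 - 4278) - 35827)/(-17692) = ((12834 - 8464 + 25392 - 4278) - 35827)*(-1/17692) = (25484 - 35827)*(-1/17692) = -10343*(-1/17692) = 10343/17692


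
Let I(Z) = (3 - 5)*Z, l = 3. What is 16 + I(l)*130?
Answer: -764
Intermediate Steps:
I(Z) = -2*Z
16 + I(l)*130 = 16 - 2*3*130 = 16 - 6*130 = 16 - 780 = -764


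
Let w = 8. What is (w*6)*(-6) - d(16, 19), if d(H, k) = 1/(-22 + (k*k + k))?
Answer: -103105/358 ≈ -288.00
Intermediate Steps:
d(H, k) = 1/(-22 + k + k²) (d(H, k) = 1/(-22 + (k² + k)) = 1/(-22 + (k + k²)) = 1/(-22 + k + k²))
(w*6)*(-6) - d(16, 19) = (8*6)*(-6) - 1/(-22 + 19 + 19²) = 48*(-6) - 1/(-22 + 19 + 361) = -288 - 1/358 = -103105/358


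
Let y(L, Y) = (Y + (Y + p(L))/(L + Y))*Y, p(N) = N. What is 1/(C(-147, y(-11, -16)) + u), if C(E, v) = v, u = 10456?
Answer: 1/10696 ≈ 9.3493e-5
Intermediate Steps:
y(L, Y) = Y*(1 + Y) (y(L, Y) = (Y + (Y + L)/(L + Y))*Y = (Y + (L + Y)/(L + Y))*Y = (Y + 1)*Y = (1 + Y)*Y = Y*(1 + Y))
1/(C(-147, y(-11, -16)) + u) = 1/(-16*(1 - 16) + 10456) = 1/(-16*(-15) + 10456) = 1/(240 + 10456) = 1/10696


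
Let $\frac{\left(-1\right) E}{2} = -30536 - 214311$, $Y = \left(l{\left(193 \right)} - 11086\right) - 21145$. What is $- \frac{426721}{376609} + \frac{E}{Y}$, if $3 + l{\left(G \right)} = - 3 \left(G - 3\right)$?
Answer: $- \frac{99210661665}{6177140818} \approx -16.061$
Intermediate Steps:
$l{\left(G \right)} = 6 - 3 G$ ($l{\left(G \right)} = -3 - 3 \left(G - 3\right) = -3 - 3 \left(-3 + G\right) = -3 - \left(-9 + 3 G\right) = 6 - 3 G$)
$Y = -32804$ ($Y = \left(\left(6 - 579\right) - 11086\right) - 21145 = \left(-573 - 11086\right) - 21145 = -11659 - 21145 = -32804$)
$E = 489694$ ($E = - 2 \left(-30536 - 214311\right) = \left(-2\right) \left(-244847\right) = 489694$)
$- \frac{426721}{376609} + \frac{E}{Y} = - \frac{426721}{376609} + \frac{489694}{-32804} = \left(-426721\right) \frac{1}{376609} + 489694 \left(- \frac{1}{32804}\right) = - \frac{426721}{376609} - \frac{244847}{16402} = - \frac{99210661665}{6177140818}$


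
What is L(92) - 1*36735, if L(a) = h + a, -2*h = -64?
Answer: -36611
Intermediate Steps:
h = 32 (h = -1/2*(-64) = 32)
L(a) = 32 + a
L(92) - 1*36735 = (32 + 92) - 1*36735 = 124 - 36735 = -36611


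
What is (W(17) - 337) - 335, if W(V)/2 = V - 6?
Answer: -650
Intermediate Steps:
W(V) = -12 + 2*V (W(V) = 2*(V - 6) = 2*(-6 + V) = -12 + 2*V)
(W(17) - 337) - 335 = ((-12 + 2*17) - 337) - 335 = ((-12 + 34) - 337) - 335 = (22 - 337) - 335 = -315 - 335 = -650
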